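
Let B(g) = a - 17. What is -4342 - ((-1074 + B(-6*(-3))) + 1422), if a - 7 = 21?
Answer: -4701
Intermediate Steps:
a = 28 (a = 7 + 21 = 28)
B(g) = 11 (B(g) = 28 - 17 = 11)
-4342 - ((-1074 + B(-6*(-3))) + 1422) = -4342 - ((-1074 + 11) + 1422) = -4342 - (-1063 + 1422) = -4342 - 1*359 = -4342 - 359 = -4701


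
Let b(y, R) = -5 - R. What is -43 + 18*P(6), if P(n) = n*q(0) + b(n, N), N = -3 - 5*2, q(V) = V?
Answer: 101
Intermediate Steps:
N = -13 (N = -3 - 10 = -13)
P(n) = 8 (P(n) = n*0 + (-5 - 1*(-13)) = 0 + (-5 + 13) = 0 + 8 = 8)
-43 + 18*P(6) = -43 + 18*8 = -43 + 144 = 101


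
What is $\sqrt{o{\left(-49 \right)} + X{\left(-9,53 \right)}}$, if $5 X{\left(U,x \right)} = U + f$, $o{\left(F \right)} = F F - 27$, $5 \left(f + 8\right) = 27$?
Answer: $\frac{18 \sqrt{183}}{5} \approx 48.7$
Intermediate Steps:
$f = - \frac{13}{5}$ ($f = -8 + \frac{1}{5} \cdot 27 = -8 + \frac{27}{5} = - \frac{13}{5} \approx -2.6$)
$o{\left(F \right)} = -27 + F^{2}$ ($o{\left(F \right)} = F^{2} - 27 = -27 + F^{2}$)
$X{\left(U,x \right)} = - \frac{13}{25} + \frac{U}{5}$ ($X{\left(U,x \right)} = \frac{U - \frac{13}{5}}{5} = \frac{- \frac{13}{5} + U}{5} = - \frac{13}{25} + \frac{U}{5}$)
$\sqrt{o{\left(-49 \right)} + X{\left(-9,53 \right)}} = \sqrt{\left(-27 + \left(-49\right)^{2}\right) + \left(- \frac{13}{25} + \frac{1}{5} \left(-9\right)\right)} = \sqrt{\left(-27 + 2401\right) - \frac{58}{25}} = \sqrt{2374 - \frac{58}{25}} = \sqrt{\frac{59292}{25}} = \frac{18 \sqrt{183}}{5}$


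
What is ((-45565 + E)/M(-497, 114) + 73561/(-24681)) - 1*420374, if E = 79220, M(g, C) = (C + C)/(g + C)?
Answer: -15694202855/32908 ≈ -4.7691e+5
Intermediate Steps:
M(g, C) = 2*C/(C + g) (M(g, C) = (2*C)/(C + g) = 2*C/(C + g))
((-45565 + E)/M(-497, 114) + 73561/(-24681)) - 1*420374 = ((-45565 + 79220)/((2*114/(114 - 497))) + 73561/(-24681)) - 1*420374 = (33655/((2*114/(-383))) + 73561*(-1/24681)) - 420374 = (33655/((2*114*(-1/383))) - 73561/24681) - 420374 = (33655/(-228/383) - 73561/24681) - 420374 = (33655*(-383/228) - 73561/24681) - 420374 = (-12889865/228 - 73561/24681) - 420374 = -1860535263/32908 - 420374 = -15694202855/32908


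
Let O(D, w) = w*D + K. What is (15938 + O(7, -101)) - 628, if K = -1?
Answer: 14602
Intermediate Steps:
O(D, w) = -1 + D*w (O(D, w) = w*D - 1 = D*w - 1 = -1 + D*w)
(15938 + O(7, -101)) - 628 = (15938 + (-1 + 7*(-101))) - 628 = (15938 + (-1 - 707)) - 628 = (15938 - 708) - 628 = 15230 - 628 = 14602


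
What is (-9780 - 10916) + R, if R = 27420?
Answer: 6724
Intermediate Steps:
(-9780 - 10916) + R = (-9780 - 10916) + 27420 = -20696 + 27420 = 6724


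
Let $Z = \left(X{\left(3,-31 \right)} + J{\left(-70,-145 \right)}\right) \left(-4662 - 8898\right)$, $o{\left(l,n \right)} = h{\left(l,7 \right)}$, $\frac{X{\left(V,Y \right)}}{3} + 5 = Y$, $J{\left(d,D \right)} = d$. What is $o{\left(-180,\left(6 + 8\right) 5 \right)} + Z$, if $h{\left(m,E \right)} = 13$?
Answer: $2413693$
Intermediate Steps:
$X{\left(V,Y \right)} = -15 + 3 Y$
$o{\left(l,n \right)} = 13$
$Z = 2413680$ ($Z = \left(\left(-15 + 3 \left(-31\right)\right) - 70\right) \left(-4662 - 8898\right) = \left(\left(-15 - 93\right) - 70\right) \left(-13560\right) = \left(-108 - 70\right) \left(-13560\right) = \left(-178\right) \left(-13560\right) = 2413680$)
$o{\left(-180,\left(6 + 8\right) 5 \right)} + Z = 13 + 2413680 = 2413693$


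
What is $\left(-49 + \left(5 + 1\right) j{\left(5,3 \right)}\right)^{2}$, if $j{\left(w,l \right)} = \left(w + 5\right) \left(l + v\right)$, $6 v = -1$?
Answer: $14641$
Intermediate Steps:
$v = - \frac{1}{6}$ ($v = \frac{1}{6} \left(-1\right) = - \frac{1}{6} \approx -0.16667$)
$j{\left(w,l \right)} = \left(5 + w\right) \left(- \frac{1}{6} + l\right)$ ($j{\left(w,l \right)} = \left(w + 5\right) \left(l - \frac{1}{6}\right) = \left(5 + w\right) \left(- \frac{1}{6} + l\right)$)
$\left(-49 + \left(5 + 1\right) j{\left(5,3 \right)}\right)^{2} = \left(-49 + \left(5 + 1\right) \left(- \frac{5}{6} + 5 \cdot 3 - \frac{5}{6} + 3 \cdot 5\right)\right)^{2} = \left(-49 + 6 \left(- \frac{5}{6} + 15 - \frac{5}{6} + 15\right)\right)^{2} = \left(-49 + 6 \cdot \frac{85}{3}\right)^{2} = \left(-49 + 170\right)^{2} = 121^{2} = 14641$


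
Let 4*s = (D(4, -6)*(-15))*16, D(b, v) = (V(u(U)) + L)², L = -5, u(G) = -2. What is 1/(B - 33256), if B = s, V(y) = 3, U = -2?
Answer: -1/33496 ≈ -2.9854e-5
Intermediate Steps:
D(b, v) = 4 (D(b, v) = (3 - 5)² = (-2)² = 4)
s = -240 (s = ((4*(-15))*16)/4 = (-60*16)/4 = (¼)*(-960) = -240)
B = -240
1/(B - 33256) = 1/(-240 - 33256) = 1/(-33496) = -1/33496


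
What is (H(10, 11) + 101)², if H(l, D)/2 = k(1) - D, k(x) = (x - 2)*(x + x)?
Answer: 5625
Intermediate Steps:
k(x) = 2*x*(-2 + x) (k(x) = (-2 + x)*(2*x) = 2*x*(-2 + x))
H(l, D) = -4 - 2*D (H(l, D) = 2*(2*1*(-2 + 1) - D) = 2*(2*1*(-1) - D) = 2*(-2 - D) = -4 - 2*D)
(H(10, 11) + 101)² = ((-4 - 2*11) + 101)² = ((-4 - 22) + 101)² = (-26 + 101)² = 75² = 5625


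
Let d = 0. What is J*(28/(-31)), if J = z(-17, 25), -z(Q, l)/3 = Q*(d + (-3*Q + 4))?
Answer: -78540/31 ≈ -2533.5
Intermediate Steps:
z(Q, l) = -3*Q*(4 - 3*Q) (z(Q, l) = -3*Q*(0 + (-3*Q + 4)) = -3*Q*(0 + (4 - 3*Q)) = -3*Q*(4 - 3*Q))
J = 2805 (J = 3*(-17)*(-4 + 3*(-17)) = 3*(-17)*(-4 - 51) = 3*(-17)*(-55) = 2805)
J*(28/(-31)) = 2805*(28/(-31)) = 2805*(28*(-1/31)) = 2805*(-28/31) = -78540/31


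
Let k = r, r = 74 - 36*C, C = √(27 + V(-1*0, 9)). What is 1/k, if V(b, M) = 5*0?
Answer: -37/14758 - 27*√3/7379 ≈ -0.0088447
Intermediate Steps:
V(b, M) = 0
C = 3*√3 (C = √(27 + 0) = √27 = 3*√3 ≈ 5.1962)
r = 74 - 108*√3 ≈ -113.06
k = 74 - 108*√3 ≈ -113.06
1/k = 1/(74 - 108*√3)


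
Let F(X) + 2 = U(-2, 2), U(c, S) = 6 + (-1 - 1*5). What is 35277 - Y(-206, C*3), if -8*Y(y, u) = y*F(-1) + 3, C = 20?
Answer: 282631/8 ≈ 35329.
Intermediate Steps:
U(c, S) = 0 (U(c, S) = 6 + (-1 - 5) = 6 - 6 = 0)
F(X) = -2 (F(X) = -2 + 0 = -2)
Y(y, u) = -3/8 + y/4 (Y(y, u) = -(y*(-2) + 3)/8 = -(-2*y + 3)/8 = -(3 - 2*y)/8 = -3/8 + y/4)
35277 - Y(-206, C*3) = 35277 - (-3/8 + (1/4)*(-206)) = 35277 - (-3/8 - 103/2) = 35277 - 1*(-415/8) = 35277 + 415/8 = 282631/8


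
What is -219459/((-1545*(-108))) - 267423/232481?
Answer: -31880749853/12930593220 ≈ -2.4655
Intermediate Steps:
-219459/((-1545*(-108))) - 267423/232481 = -219459/166860 - 267423*1/232481 = -219459*1/166860 - 267423/232481 = -73153/55620 - 267423/232481 = -31880749853/12930593220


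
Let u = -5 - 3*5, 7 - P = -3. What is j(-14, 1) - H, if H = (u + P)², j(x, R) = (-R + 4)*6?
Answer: -82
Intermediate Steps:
P = 10 (P = 7 - 1*(-3) = 7 + 3 = 10)
u = -20 (u = -5 - 15 = -20)
j(x, R) = 24 - 6*R (j(x, R) = (4 - R)*6 = 24 - 6*R)
H = 100 (H = (-20 + 10)² = (-10)² = 100)
j(-14, 1) - H = (24 - 6*1) - 1*100 = (24 - 6) - 100 = 18 - 100 = -82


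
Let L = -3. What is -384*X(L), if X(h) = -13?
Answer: 4992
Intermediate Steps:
-384*X(L) = -384*(-13) = 4992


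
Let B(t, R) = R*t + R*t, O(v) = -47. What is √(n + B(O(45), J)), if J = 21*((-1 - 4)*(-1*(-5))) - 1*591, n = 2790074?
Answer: √2894978 ≈ 1701.5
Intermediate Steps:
J = -1116 (J = 21*(-5*5) - 591 = 21*(-25) - 591 = -525 - 591 = -1116)
B(t, R) = 2*R*t
√(n + B(O(45), J)) = √(2790074 + 2*(-1116)*(-47)) = √(2790074 + 104904) = √2894978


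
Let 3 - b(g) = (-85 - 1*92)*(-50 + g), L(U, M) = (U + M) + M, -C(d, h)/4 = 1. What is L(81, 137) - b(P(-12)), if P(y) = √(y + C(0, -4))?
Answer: 9202 - 708*I ≈ 9202.0 - 708.0*I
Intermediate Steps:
C(d, h) = -4 (C(d, h) = -4*1 = -4)
L(U, M) = U + 2*M (L(U, M) = (M + U) + M = U + 2*M)
P(y) = √(-4 + y) (P(y) = √(y - 4) = √(-4 + y))
b(g) = -8847 + 177*g (b(g) = 3 - (-85 - 1*92)*(-50 + g) = 3 - (-85 - 92)*(-50 + g) = 3 - (-177)*(-50 + g) = 3 - (8850 - 177*g) = 3 + (-8850 + 177*g) = -8847 + 177*g)
L(81, 137) - b(P(-12)) = (81 + 2*137) - (-8847 + 177*√(-4 - 12)) = (81 + 274) - (-8847 + 177*√(-16)) = 355 - (-8847 + 177*(4*I)) = 355 - (-8847 + 708*I) = 355 + (8847 - 708*I) = 9202 - 708*I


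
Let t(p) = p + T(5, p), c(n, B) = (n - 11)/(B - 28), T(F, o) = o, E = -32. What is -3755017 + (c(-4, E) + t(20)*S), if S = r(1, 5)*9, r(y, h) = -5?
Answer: -15027267/4 ≈ -3.7568e+6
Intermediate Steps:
c(n, B) = (-11 + n)/(-28 + B)
t(p) = 2*p (t(p) = p + p = 2*p)
S = -45 (S = -5*9 = -45)
-3755017 + (c(-4, E) + t(20)*S) = -3755017 + ((-11 - 4)/(-28 - 32) + (2*20)*(-45)) = -3755017 + (-15/(-60) + 40*(-45)) = -3755017 + (-1/60*(-15) - 1800) = -3755017 + (¼ - 1800) = -3755017 - 7199/4 = -15027267/4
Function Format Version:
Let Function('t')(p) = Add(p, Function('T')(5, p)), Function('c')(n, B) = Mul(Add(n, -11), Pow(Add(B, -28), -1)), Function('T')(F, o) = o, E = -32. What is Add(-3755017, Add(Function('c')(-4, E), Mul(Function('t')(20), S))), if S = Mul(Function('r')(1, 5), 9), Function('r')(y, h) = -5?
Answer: Rational(-15027267, 4) ≈ -3.7568e+6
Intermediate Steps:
Function('c')(n, B) = Mul(Pow(Add(-28, B), -1), Add(-11, n)) (Function('c')(n, B) = Mul(Add(-11, n), Pow(Add(-28, B), -1)) = Mul(Pow(Add(-28, B), -1), Add(-11, n)))
Function('t')(p) = Mul(2, p) (Function('t')(p) = Add(p, p) = Mul(2, p))
S = -45 (S = Mul(-5, 9) = -45)
Add(-3755017, Add(Function('c')(-4, E), Mul(Function('t')(20), S))) = Add(-3755017, Add(Mul(Pow(Add(-28, -32), -1), Add(-11, -4)), Mul(Mul(2, 20), -45))) = Add(-3755017, Add(Mul(Pow(-60, -1), -15), Mul(40, -45))) = Add(-3755017, Add(Mul(Rational(-1, 60), -15), -1800)) = Add(-3755017, Add(Rational(1, 4), -1800)) = Add(-3755017, Rational(-7199, 4)) = Rational(-15027267, 4)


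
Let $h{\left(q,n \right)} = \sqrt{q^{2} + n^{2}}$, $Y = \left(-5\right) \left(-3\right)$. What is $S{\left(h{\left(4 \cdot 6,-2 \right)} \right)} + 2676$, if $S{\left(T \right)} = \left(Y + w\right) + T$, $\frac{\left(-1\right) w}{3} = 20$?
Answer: $2631 + 2 \sqrt{145} \approx 2655.1$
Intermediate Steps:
$w = -60$ ($w = \left(-3\right) 20 = -60$)
$Y = 15$
$h{\left(q,n \right)} = \sqrt{n^{2} + q^{2}}$
$S{\left(T \right)} = -45 + T$ ($S{\left(T \right)} = \left(15 - 60\right) + T = -45 + T$)
$S{\left(h{\left(4 \cdot 6,-2 \right)} \right)} + 2676 = \left(-45 + \sqrt{\left(-2\right)^{2} + \left(4 \cdot 6\right)^{2}}\right) + 2676 = \left(-45 + \sqrt{4 + 24^{2}}\right) + 2676 = \left(-45 + \sqrt{4 + 576}\right) + 2676 = \left(-45 + \sqrt{580}\right) + 2676 = \left(-45 + 2 \sqrt{145}\right) + 2676 = 2631 + 2 \sqrt{145}$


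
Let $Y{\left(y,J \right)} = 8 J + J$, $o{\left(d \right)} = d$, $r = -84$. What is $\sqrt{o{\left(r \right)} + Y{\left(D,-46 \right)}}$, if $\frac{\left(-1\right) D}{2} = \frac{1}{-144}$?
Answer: $i \sqrt{498} \approx 22.316 i$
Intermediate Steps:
$D = \frac{1}{72}$ ($D = - \frac{2}{-144} = \left(-2\right) \left(- \frac{1}{144}\right) = \frac{1}{72} \approx 0.013889$)
$Y{\left(y,J \right)} = 9 J$
$\sqrt{o{\left(r \right)} + Y{\left(D,-46 \right)}} = \sqrt{-84 + 9 \left(-46\right)} = \sqrt{-84 - 414} = \sqrt{-498} = i \sqrt{498}$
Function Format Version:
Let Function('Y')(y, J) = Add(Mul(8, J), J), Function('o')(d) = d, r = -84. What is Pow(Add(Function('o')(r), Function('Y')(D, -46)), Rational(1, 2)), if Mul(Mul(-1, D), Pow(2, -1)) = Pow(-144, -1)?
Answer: Mul(I, Pow(498, Rational(1, 2))) ≈ Mul(22.316, I)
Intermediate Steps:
D = Rational(1, 72) (D = Mul(-2, Pow(-144, -1)) = Mul(-2, Rational(-1, 144)) = Rational(1, 72) ≈ 0.013889)
Function('Y')(y, J) = Mul(9, J)
Pow(Add(Function('o')(r), Function('Y')(D, -46)), Rational(1, 2)) = Pow(Add(-84, Mul(9, -46)), Rational(1, 2)) = Pow(Add(-84, -414), Rational(1, 2)) = Pow(-498, Rational(1, 2)) = Mul(I, Pow(498, Rational(1, 2)))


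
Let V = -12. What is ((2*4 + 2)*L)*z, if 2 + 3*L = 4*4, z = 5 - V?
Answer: 2380/3 ≈ 793.33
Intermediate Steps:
z = 17 (z = 5 - 1*(-12) = 5 + 12 = 17)
L = 14/3 (L = -⅔ + (4*4)/3 = -⅔ + (⅓)*16 = -⅔ + 16/3 = 14/3 ≈ 4.6667)
((2*4 + 2)*L)*z = ((2*4 + 2)*(14/3))*17 = ((8 + 2)*(14/3))*17 = (10*(14/3))*17 = (140/3)*17 = 2380/3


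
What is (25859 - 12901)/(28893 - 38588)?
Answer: -12958/9695 ≈ -1.3366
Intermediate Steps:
(25859 - 12901)/(28893 - 38588) = 12958/(-9695) = 12958*(-1/9695) = -12958/9695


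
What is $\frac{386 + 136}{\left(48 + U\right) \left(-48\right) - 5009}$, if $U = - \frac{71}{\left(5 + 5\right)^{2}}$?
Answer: $- \frac{13050}{181973} \approx -0.071714$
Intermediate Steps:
$U = - \frac{71}{100}$ ($U = - \frac{71}{10^{2}} = - \frac{71}{100} \approx -0.71$)
$\frac{386 + 136}{\left(48 + U\right) \left(-48\right) - 5009} = \frac{386 + 136}{\left(48 - \frac{71}{100}\right) \left(-48\right) - 5009} = \frac{522}{\frac{4729}{100} \left(-48\right) - 5009} = \frac{522}{- \frac{56748}{25} - 5009} = \frac{522}{- \frac{181973}{25}} = 522 \left(- \frac{25}{181973}\right) = - \frac{13050}{181973}$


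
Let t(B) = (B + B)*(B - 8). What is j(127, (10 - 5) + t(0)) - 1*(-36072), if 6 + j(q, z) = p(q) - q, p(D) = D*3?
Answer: 36320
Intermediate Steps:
p(D) = 3*D
t(B) = 2*B*(-8 + B) (t(B) = (2*B)*(-8 + B) = 2*B*(-8 + B))
j(q, z) = -6 + 2*q (j(q, z) = -6 + (3*q - q) = -6 + 2*q)
j(127, (10 - 5) + t(0)) - 1*(-36072) = (-6 + 2*127) - 1*(-36072) = (-6 + 254) + 36072 = 248 + 36072 = 36320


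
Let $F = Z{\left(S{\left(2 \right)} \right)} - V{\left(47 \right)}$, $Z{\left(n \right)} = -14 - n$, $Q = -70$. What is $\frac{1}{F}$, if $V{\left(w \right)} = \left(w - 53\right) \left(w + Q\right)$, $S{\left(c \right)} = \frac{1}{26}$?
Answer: $- \frac{26}{3953} \approx -0.0065773$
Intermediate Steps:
$S{\left(c \right)} = \frac{1}{26}$
$V{\left(w \right)} = \left(-70 + w\right) \left(-53 + w\right)$ ($V{\left(w \right)} = \left(w - 53\right) \left(w - 70\right) = \left(-53 + w\right) \left(-70 + w\right) = \left(-70 + w\right) \left(-53 + w\right)$)
$F = - \frac{3953}{26}$ ($F = \left(-14 - \frac{1}{26}\right) - \left(3710 + 47^{2} - 5781\right) = \left(-14 - \frac{1}{26}\right) - \left(3710 + 2209 - 5781\right) = - \frac{365}{26} - 138 = - \frac{3953}{26} \approx -152.04$)
$\frac{1}{F} = \frac{1}{- \frac{3953}{26}} = - \frac{26}{3953}$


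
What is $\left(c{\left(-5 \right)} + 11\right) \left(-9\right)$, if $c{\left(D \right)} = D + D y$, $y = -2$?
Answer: $-144$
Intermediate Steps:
$c{\left(D \right)} = - D$ ($c{\left(D \right)} = D + D \left(-2\right) = D - 2 D = - D$)
$\left(c{\left(-5 \right)} + 11\right) \left(-9\right) = \left(\left(-1\right) \left(-5\right) + 11\right) \left(-9\right) = \left(5 + 11\right) \left(-9\right) = 16 \left(-9\right) = -144$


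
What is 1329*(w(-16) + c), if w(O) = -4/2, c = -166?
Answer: -223272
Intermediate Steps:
w(O) = -2 (w(O) = -4*1/2 = -2)
1329*(w(-16) + c) = 1329*(-2 - 166) = 1329*(-168) = -223272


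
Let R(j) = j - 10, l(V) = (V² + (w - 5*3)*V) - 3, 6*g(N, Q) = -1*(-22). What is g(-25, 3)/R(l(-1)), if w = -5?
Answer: 11/24 ≈ 0.45833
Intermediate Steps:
g(N, Q) = 11/3 (g(N, Q) = (-1*(-22))/6 = (⅙)*22 = 11/3)
l(V) = -3 + V² - 20*V (l(V) = (V² + (-5 - 5*3)*V) - 3 = (V² + (-5 - 15)*V) - 3 = (V² - 20*V) - 3 = -3 + V² - 20*V)
R(j) = -10 + j
g(-25, 3)/R(l(-1)) = 11/(3*(-10 + (-3 + (-1)² - 20*(-1)))) = 11/(3*(-10 + (-3 + 1 + 20))) = 11/(3*(-10 + 18)) = (11/3)/8 = (11/3)*(⅛) = 11/24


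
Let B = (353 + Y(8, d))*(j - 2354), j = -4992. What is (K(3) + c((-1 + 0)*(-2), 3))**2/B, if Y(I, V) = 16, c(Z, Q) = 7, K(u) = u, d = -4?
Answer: -50/1355337 ≈ -3.6891e-5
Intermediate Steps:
B = -2710674 (B = (353 + 16)*(-4992 - 2354) = 369*(-7346) = -2710674)
(K(3) + c((-1 + 0)*(-2), 3))**2/B = (3 + 7)**2/(-2710674) = 10**2*(-1/2710674) = 100*(-1/2710674) = -50/1355337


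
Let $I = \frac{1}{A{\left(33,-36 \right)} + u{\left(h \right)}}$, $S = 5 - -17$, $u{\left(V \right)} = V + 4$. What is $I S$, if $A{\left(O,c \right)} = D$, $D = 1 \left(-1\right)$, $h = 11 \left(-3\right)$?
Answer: $- \frac{11}{15} \approx -0.73333$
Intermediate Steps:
$h = -33$
$u{\left(V \right)} = 4 + V$
$D = -1$
$A{\left(O,c \right)} = -1$
$S = 22$ ($S = 5 + 17 = 22$)
$I = - \frac{1}{30}$ ($I = \frac{1}{-1 + \left(4 - 33\right)} = \frac{1}{-1 - 29} = \frac{1}{-30} = - \frac{1}{30} \approx -0.033333$)
$I S = \left(- \frac{1}{30}\right) 22 = - \frac{11}{15}$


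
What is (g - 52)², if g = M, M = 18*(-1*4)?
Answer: 15376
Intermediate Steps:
M = -72 (M = 18*(-4) = -72)
g = -72
(g - 52)² = (-72 - 52)² = (-124)² = 15376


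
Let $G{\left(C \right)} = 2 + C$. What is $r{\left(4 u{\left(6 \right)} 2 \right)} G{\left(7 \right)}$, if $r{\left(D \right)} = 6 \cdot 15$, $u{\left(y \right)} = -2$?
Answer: $810$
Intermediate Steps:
$r{\left(D \right)} = 90$
$r{\left(4 u{\left(6 \right)} 2 \right)} G{\left(7 \right)} = 90 \left(2 + 7\right) = 90 \cdot 9 = 810$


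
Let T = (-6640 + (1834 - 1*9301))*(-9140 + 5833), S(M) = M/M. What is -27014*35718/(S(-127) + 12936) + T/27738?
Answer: -26160474339863/358846506 ≈ -72902.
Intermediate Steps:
S(M) = 1
T = 46651849 (T = (-6640 + (1834 - 9301))*(-3307) = (-6640 - 7467)*(-3307) = -14107*(-3307) = 46651849)
-27014*35718/(S(-127) + 12936) + T/27738 = -27014*35718/(1 + 12936) + 46651849/27738 = -27014/(12937*(1/35718)) + 46651849*(1/27738) = -27014/12937/35718 + 46651849/27738 = -27014*35718/12937 + 46651849/27738 = -964886052/12937 + 46651849/27738 = -26160474339863/358846506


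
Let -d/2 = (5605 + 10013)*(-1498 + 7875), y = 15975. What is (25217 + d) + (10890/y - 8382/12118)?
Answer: -428396735855002/2150945 ≈ -1.9917e+8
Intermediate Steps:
d = -199191972 (d = -2*(5605 + 10013)*(-1498 + 7875) = -31236*6377 = -2*99595986 = -199191972)
(25217 + d) + (10890/y - 8382/12118) = (25217 - 199191972) + (10890/15975 - 8382/12118) = -199166755 + (10890*(1/15975) - 8382*1/12118) = -199166755 + (242/355 - 4191/6059) = -199166755 - 21527/2150945 = -428396735855002/2150945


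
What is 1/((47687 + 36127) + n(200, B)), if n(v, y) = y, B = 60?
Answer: 1/83874 ≈ 1.1923e-5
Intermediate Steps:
1/((47687 + 36127) + n(200, B)) = 1/((47687 + 36127) + 60) = 1/(83814 + 60) = 1/83874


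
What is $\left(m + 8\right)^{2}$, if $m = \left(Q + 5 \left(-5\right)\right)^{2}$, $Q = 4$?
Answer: $201601$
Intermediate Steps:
$m = 441$ ($m = \left(4 + 5 \left(-5\right)\right)^{2} = \left(4 - 25\right)^{2} = \left(-21\right)^{2} = 441$)
$\left(m + 8\right)^{2} = \left(441 + 8\right)^{2} = 449^{2} = 201601$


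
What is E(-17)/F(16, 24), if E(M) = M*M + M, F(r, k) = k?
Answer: 34/3 ≈ 11.333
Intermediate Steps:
E(M) = M + M² (E(M) = M² + M = M + M²)
E(-17)/F(16, 24) = -17*(1 - 17)/24 = -17*(-16)*(1/24) = 272*(1/24) = 34/3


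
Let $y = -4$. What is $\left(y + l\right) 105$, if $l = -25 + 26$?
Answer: $-315$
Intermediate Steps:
$l = 1$
$\left(y + l\right) 105 = \left(-4 + 1\right) 105 = \left(-3\right) 105 = -315$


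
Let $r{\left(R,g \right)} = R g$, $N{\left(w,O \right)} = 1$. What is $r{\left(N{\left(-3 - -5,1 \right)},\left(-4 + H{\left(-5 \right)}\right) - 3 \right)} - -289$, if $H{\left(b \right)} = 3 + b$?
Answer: $280$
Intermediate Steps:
$r{\left(N{\left(-3 - -5,1 \right)},\left(-4 + H{\left(-5 \right)}\right) - 3 \right)} - -289 = 1 \left(\left(-4 + \left(3 - 5\right)\right) - 3\right) - -289 = 1 \left(\left(-4 - 2\right) - 3\right) + 289 = 1 \left(-6 - 3\right) + 289 = 1 \left(-9\right) + 289 = -9 + 289 = 280$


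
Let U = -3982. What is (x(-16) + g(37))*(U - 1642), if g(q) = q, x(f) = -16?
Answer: -118104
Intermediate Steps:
(x(-16) + g(37))*(U - 1642) = (-16 + 37)*(-3982 - 1642) = 21*(-5624) = -118104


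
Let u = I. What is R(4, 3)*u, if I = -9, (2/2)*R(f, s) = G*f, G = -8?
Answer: 288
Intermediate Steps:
R(f, s) = -8*f
u = -9
R(4, 3)*u = -8*4*(-9) = -32*(-9) = 288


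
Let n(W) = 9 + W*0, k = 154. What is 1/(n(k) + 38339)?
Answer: 1/38348 ≈ 2.6077e-5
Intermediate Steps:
n(W) = 9 (n(W) = 9 + 0 = 9)
1/(n(k) + 38339) = 1/(9 + 38339) = 1/38348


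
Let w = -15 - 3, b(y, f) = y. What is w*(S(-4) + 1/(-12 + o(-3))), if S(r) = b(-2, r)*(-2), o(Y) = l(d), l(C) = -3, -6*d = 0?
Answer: -354/5 ≈ -70.800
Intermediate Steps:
d = 0 (d = -⅙*0 = 0)
o(Y) = -3
S(r) = 4 (S(r) = -2*(-2) = 4)
w = -18
w*(S(-4) + 1/(-12 + o(-3))) = -18*(4 + 1/(-12 - 3)) = -18*(4 + 1/(-15)) = -18*(4 - 1/15) = -18*59/15 = -354/5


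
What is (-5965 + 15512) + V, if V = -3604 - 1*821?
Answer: 5122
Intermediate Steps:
V = -4425 (V = -3604 - 821 = -4425)
(-5965 + 15512) + V = (-5965 + 15512) - 4425 = 9547 - 4425 = 5122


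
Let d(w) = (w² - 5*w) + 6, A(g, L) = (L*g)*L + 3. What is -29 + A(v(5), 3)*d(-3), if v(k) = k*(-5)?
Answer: -6689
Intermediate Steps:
v(k) = -5*k
A(g, L) = 3 + g*L² (A(g, L) = g*L² + 3 = 3 + g*L²)
d(w) = 6 + w² - 5*w
-29 + A(v(5), 3)*d(-3) = -29 + (3 - 5*5*3²)*(6 + (-3)² - 5*(-3)) = -29 + (3 - 25*9)*(6 + 9 + 15) = -29 + (3 - 225)*30 = -29 - 222*30 = -29 - 6660 = -6689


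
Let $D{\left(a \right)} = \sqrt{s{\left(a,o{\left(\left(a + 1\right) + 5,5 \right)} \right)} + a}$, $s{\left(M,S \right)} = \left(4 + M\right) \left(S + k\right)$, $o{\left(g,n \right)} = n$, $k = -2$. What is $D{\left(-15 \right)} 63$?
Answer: $252 i \sqrt{3} \approx 436.48 i$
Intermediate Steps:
$s{\left(M,S \right)} = \left(-2 + S\right) \left(4 + M\right)$ ($s{\left(M,S \right)} = \left(4 + M\right) \left(S - 2\right) = \left(4 + M\right) \left(-2 + S\right) = \left(-2 + S\right) \left(4 + M\right)$)
$D{\left(a \right)} = \sqrt{12 + 4 a}$ ($D{\left(a \right)} = \sqrt{\left(-8 - 2 a + 4 \cdot 5 + a 5\right) + a} = \sqrt{\left(-8 - 2 a + 20 + 5 a\right) + a} = \sqrt{\left(12 + 3 a\right) + a} = \sqrt{12 + 4 a}$)
$D{\left(-15 \right)} 63 = 2 \sqrt{3 - 15} \cdot 63 = 2 \sqrt{-12} \cdot 63 = 2 \cdot 2 i \sqrt{3} \cdot 63 = 4 i \sqrt{3} \cdot 63 = 252 i \sqrt{3}$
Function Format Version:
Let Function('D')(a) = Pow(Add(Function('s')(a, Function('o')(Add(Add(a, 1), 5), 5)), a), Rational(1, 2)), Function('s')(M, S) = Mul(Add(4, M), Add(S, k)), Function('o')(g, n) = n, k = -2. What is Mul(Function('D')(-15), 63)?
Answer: Mul(252, I, Pow(3, Rational(1, 2))) ≈ Mul(436.48, I)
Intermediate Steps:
Function('s')(M, S) = Mul(Add(-2, S), Add(4, M)) (Function('s')(M, S) = Mul(Add(4, M), Add(S, -2)) = Mul(Add(4, M), Add(-2, S)) = Mul(Add(-2, S), Add(4, M)))
Function('D')(a) = Pow(Add(12, Mul(4, a)), Rational(1, 2)) (Function('D')(a) = Pow(Add(Add(-8, Mul(-2, a), Mul(4, 5), Mul(a, 5)), a), Rational(1, 2)) = Pow(Add(Add(-8, Mul(-2, a), 20, Mul(5, a)), a), Rational(1, 2)) = Pow(Add(Add(12, Mul(3, a)), a), Rational(1, 2)) = Pow(Add(12, Mul(4, a)), Rational(1, 2)))
Mul(Function('D')(-15), 63) = Mul(Mul(2, Pow(Add(3, -15), Rational(1, 2))), 63) = Mul(Mul(2, Pow(-12, Rational(1, 2))), 63) = Mul(Mul(2, Mul(2, I, Pow(3, Rational(1, 2)))), 63) = Mul(Mul(4, I, Pow(3, Rational(1, 2))), 63) = Mul(252, I, Pow(3, Rational(1, 2)))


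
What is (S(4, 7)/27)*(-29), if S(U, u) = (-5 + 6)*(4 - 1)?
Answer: -29/9 ≈ -3.2222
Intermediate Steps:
S(U, u) = 3 (S(U, u) = 1*3 = 3)
(S(4, 7)/27)*(-29) = (3/27)*(-29) = ((1/27)*3)*(-29) = (⅑)*(-29) = -29/9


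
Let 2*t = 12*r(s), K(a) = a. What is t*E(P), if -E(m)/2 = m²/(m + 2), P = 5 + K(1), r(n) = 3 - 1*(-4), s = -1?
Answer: -378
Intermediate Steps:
r(n) = 7 (r(n) = 3 + 4 = 7)
t = 42 (t = (12*7)/2 = (½)*84 = 42)
P = 6 (P = 5 + 1 = 6)
E(m) = -2*m²/(2 + m) (E(m) = -2*m²/(m + 2) = -2*m²/(2 + m))
t*E(P) = 42*(-2*6²/(2 + 6)) = 42*(-2*36/8) = 42*(-2*36*⅛) = 42*(-9) = -378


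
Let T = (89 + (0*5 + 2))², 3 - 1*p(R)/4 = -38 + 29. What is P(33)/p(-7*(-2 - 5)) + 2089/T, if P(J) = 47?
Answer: 489479/397488 ≈ 1.2314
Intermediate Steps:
p(R) = 48 (p(R) = 12 - 4*(-38 + 29) = 12 - 4*(-9) = 12 + 36 = 48)
T = 8281 (T = (89 + (0 + 2))² = (89 + 2)² = 91² = 8281)
P(33)/p(-7*(-2 - 5)) + 2089/T = 47/48 + 2089/8281 = 489479/397488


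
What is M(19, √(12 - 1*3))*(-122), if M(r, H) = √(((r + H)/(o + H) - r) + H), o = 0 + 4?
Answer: -366*I*√70/7 ≈ -437.45*I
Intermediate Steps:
o = 4
M(r, H) = √(H - r + (H + r)/(4 + H)) (M(r, H) = √(((r + H)/(4 + H) - r) + H) = √(((H + r)/(4 + H) - r) + H) = √((-r + (H + r)/(4 + H)) + H) = √(H - r + (H + r)/(4 + H)))
M(19, √(12 - 1*3))*(-122) = √((√(12 - 1*3) + 19 + (4 + √(12 - 1*3))*(√(12 - 1*3) - 1*19))/(4 + √(12 - 1*3)))*(-122) = √((√(12 - 3) + 19 + (4 + √(12 - 3))*(√(12 - 3) - 19))/(4 + √(12 - 3)))*(-122) = √((√9 + 19 + (4 + √9)*(√9 - 19))/(4 + √9))*(-122) = √((3 + 19 + (4 + 3)*(3 - 19))/(4 + 3))*(-122) = √((3 + 19 + 7*(-16))/7)*(-122) = √((3 + 19 - 112)/7)*(-122) = √((⅐)*(-90))*(-122) = √(-90/7)*(-122) = (3*I*√70/7)*(-122) = -366*I*√70/7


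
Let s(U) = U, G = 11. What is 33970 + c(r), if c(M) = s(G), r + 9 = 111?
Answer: 33981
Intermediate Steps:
r = 102 (r = -9 + 111 = 102)
c(M) = 11
33970 + c(r) = 33970 + 11 = 33981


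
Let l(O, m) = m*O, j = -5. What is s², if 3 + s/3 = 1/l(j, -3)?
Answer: 1936/25 ≈ 77.440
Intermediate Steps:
l(O, m) = O*m
s = -44/5 (s = -9 + 3/((-5*(-3))) = -9 + 3/15 = -9 + 3*(1/15) = -9 + ⅕ = -44/5 ≈ -8.8000)
s² = (-44/5)² = 1936/25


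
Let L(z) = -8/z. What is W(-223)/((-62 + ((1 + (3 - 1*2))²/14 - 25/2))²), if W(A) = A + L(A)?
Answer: -9745316/240733183 ≈ -0.040482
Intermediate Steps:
W(A) = A - 8/A
W(-223)/((-62 + ((1 + (3 - 1*2))²/14 - 25/2))²) = (-223 - 8/(-223))/((-62 + ((1 + (3 - 1*2))²/14 - 25/2))²) = (-223 - 8*(-1/223))/((-62 + ((1 + (3 - 2))²*(1/14) - 25*½))²) = (-223 + 8/223)/((-62 + ((1 + 1)²*(1/14) - 25/2))²) = -49721/(223*(-62 + (2²*(1/14) - 25/2))²) = -49721/(223*(-62 + (4*(1/14) - 25/2))²) = -49721/(223*(-62 + (2/7 - 25/2))²) = -49721/(223*(-62 - 171/14)²) = -49721/(223*((-1039/14)²)) = -49721/(223*1079521/196) = -49721/223*196/1079521 = -9745316/240733183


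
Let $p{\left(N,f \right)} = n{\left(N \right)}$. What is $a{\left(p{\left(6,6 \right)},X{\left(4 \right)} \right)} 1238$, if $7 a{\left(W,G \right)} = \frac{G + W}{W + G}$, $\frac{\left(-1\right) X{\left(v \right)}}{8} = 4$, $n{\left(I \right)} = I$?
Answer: $\frac{1238}{7} \approx 176.86$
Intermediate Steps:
$p{\left(N,f \right)} = N$
$X{\left(v \right)} = -32$ ($X{\left(v \right)} = \left(-8\right) 4 = -32$)
$a{\left(W,G \right)} = \frac{1}{7}$ ($a{\left(W,G \right)} = \frac{\left(G + W\right) \frac{1}{W + G}}{7} = \frac{\left(G + W\right) \frac{1}{G + W}}{7} = \frac{1}{7} \cdot 1 = \frac{1}{7}$)
$a{\left(p{\left(6,6 \right)},X{\left(4 \right)} \right)} 1238 = \frac{1}{7} \cdot 1238 = \frac{1238}{7}$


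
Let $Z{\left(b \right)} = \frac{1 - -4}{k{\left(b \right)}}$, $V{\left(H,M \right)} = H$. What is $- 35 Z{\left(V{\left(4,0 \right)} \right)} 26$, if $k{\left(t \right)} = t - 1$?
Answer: $- \frac{4550}{3} \approx -1516.7$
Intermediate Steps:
$k{\left(t \right)} = -1 + t$
$Z{\left(b \right)} = \frac{5}{-1 + b}$ ($Z{\left(b \right)} = \frac{1 - -4}{-1 + b} = \frac{1 + 4}{-1 + b} = \frac{5}{-1 + b}$)
$- 35 Z{\left(V{\left(4,0 \right)} \right)} 26 = - 35 \frac{5}{-1 + 4} \cdot 26 = - 35 \cdot \frac{5}{3} \cdot 26 = - 35 \cdot 5 \cdot \frac{1}{3} \cdot 26 = \left(-35\right) \frac{5}{3} \cdot 26 = \left(- \frac{175}{3}\right) 26 = - \frac{4550}{3}$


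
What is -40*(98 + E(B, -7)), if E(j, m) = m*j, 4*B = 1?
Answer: -3850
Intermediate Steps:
B = 1/4 (B = (1/4)*1 = 1/4 ≈ 0.25000)
E(j, m) = j*m
-40*(98 + E(B, -7)) = -40*(98 + (1/4)*(-7)) = -40*(98 - 7/4) = -40*385/4 = -3850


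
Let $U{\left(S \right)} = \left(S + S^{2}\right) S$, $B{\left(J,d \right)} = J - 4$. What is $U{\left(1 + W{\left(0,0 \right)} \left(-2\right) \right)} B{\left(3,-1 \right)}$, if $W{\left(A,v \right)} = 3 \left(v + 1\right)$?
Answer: $100$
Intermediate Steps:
$W{\left(A,v \right)} = 3 + 3 v$ ($W{\left(A,v \right)} = 3 \left(1 + v\right) = 3 + 3 v$)
$B{\left(J,d \right)} = -4 + J$ ($B{\left(J,d \right)} = J - 4 = -4 + J$)
$U{\left(S \right)} = S \left(S + S^{2}\right)$
$U{\left(1 + W{\left(0,0 \right)} \left(-2\right) \right)} B{\left(3,-1 \right)} = \left(1 + \left(3 + 3 \cdot 0\right) \left(-2\right)\right)^{2} \left(1 + \left(1 + \left(3 + 3 \cdot 0\right) \left(-2\right)\right)\right) \left(-4 + 3\right) = \left(1 + \left(3 + 0\right) \left(-2\right)\right)^{2} \left(1 + \left(1 + \left(3 + 0\right) \left(-2\right)\right)\right) \left(-1\right) = \left(1 + 3 \left(-2\right)\right)^{2} \left(1 + \left(1 + 3 \left(-2\right)\right)\right) \left(-1\right) = \left(1 - 6\right)^{2} \left(1 + \left(1 - 6\right)\right) \left(-1\right) = \left(-5\right)^{2} \left(1 - 5\right) \left(-1\right) = 25 \left(-4\right) \left(-1\right) = \left(-100\right) \left(-1\right) = 100$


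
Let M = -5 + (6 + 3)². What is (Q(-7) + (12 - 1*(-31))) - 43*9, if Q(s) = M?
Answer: -268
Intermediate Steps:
M = 76 (M = -5 + 9² = -5 + 81 = 76)
Q(s) = 76
(Q(-7) + (12 - 1*(-31))) - 43*9 = (76 + (12 - 1*(-31))) - 43*9 = (76 + (12 + 31)) - 387 = (76 + 43) - 387 = 119 - 387 = -268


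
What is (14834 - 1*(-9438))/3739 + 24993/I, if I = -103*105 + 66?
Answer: 55816967/13396837 ≈ 4.1664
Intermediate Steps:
I = -10749 (I = -10815 + 66 = -10749)
(14834 - 1*(-9438))/3739 + 24993/I = (14834 - 1*(-9438))/3739 + 24993/(-10749) = (14834 + 9438)*(1/3739) + 24993*(-1/10749) = 24272*(1/3739) - 8331/3583 = 24272/3739 - 8331/3583 = 55816967/13396837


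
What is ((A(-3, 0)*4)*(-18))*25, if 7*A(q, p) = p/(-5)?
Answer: 0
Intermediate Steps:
A(q, p) = -p/35 (A(q, p) = (p/(-5))/7 = (p*(-⅕))/7 = (-p/5)/7 = -p/35)
((A(-3, 0)*4)*(-18))*25 = ((-1/35*0*4)*(-18))*25 = ((0*4)*(-18))*25 = (0*(-18))*25 = 0*25 = 0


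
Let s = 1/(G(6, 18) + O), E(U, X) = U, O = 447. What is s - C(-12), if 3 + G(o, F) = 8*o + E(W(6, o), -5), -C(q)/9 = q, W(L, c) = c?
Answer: -53783/498 ≈ -108.00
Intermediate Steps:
C(q) = -9*q
G(o, F) = -3 + 9*o (G(o, F) = -3 + (8*o + o) = -3 + 9*o)
s = 1/498 (s = 1/((-3 + 9*6) + 447) = 1/((-3 + 54) + 447) = 1/(51 + 447) = 1/498 ≈ 0.0020080)
s - C(-12) = 1/498 - (-9)*(-12) = 1/498 - 1*108 = 1/498 - 108 = -53783/498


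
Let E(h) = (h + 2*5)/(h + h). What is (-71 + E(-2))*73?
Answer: -5329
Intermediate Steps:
E(h) = (10 + h)/(2*h) (E(h) = (h + 10)/((2*h)) = (10 + h)*(1/(2*h)) = (10 + h)/(2*h))
(-71 + E(-2))*73 = (-71 + (½)*(10 - 2)/(-2))*73 = (-71 + (½)*(-½)*8)*73 = (-71 - 2)*73 = -73*73 = -5329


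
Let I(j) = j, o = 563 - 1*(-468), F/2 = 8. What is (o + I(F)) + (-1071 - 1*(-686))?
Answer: 662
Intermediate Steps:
F = 16 (F = 2*8 = 16)
o = 1031 (o = 563 + 468 = 1031)
(o + I(F)) + (-1071 - 1*(-686)) = (1031 + 16) + (-1071 - 1*(-686)) = 1047 + (-1071 + 686) = 1047 - 385 = 662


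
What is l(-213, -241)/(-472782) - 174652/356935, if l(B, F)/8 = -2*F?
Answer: -41974331612/84376221585 ≈ -0.49747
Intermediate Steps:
l(B, F) = -16*F (l(B, F) = 8*(-2*F) = -16*F)
l(-213, -241)/(-472782) - 174652/356935 = -16*(-241)/(-472782) - 174652/356935 = 3856*(-1/472782) - 174652*1/356935 = -1928/236391 - 174652/356935 = -41974331612/84376221585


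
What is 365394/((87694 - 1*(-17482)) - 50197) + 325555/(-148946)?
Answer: 36525286379/8188902134 ≈ 4.4603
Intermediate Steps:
365394/((87694 - 1*(-17482)) - 50197) + 325555/(-148946) = 365394/((87694 + 17482) - 50197) + 325555*(-1/148946) = 365394/(105176 - 50197) - 325555/148946 = 365394/54979 - 325555/148946 = 36525286379/8188902134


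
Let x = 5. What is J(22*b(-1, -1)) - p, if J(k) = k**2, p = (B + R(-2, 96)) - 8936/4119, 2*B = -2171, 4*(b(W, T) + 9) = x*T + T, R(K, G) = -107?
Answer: 449429605/8238 ≈ 54556.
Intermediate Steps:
b(W, T) = -9 + 3*T/2 (b(W, T) = -9 + (5*T + T)/4 = -9 + (6*T)/4 = -9 + 3*T/2)
B = -2171/2 (B = (1/2)*(-2171) = -2171/2 ≈ -1085.5)
p = -9841687/8238 (p = (-2171/2 - 107) - 8936/4119 = -2385/2 - 8936*1/4119 = -2385/2 - 8936/4119 = -9841687/8238 ≈ -1194.7)
J(22*b(-1, -1)) - p = (22*(-9 + (3/2)*(-1)))**2 - 1*(-9841687/8238) = (22*(-9 - 3/2))**2 + 9841687/8238 = (22*(-21/2))**2 + 9841687/8238 = (-231)**2 + 9841687/8238 = 53361 + 9841687/8238 = 449429605/8238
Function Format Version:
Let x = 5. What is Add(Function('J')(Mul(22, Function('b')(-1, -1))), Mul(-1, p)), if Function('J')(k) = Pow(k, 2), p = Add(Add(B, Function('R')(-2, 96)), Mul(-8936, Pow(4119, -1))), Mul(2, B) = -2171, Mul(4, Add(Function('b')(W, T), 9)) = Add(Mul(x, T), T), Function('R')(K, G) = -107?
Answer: Rational(449429605, 8238) ≈ 54556.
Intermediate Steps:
Function('b')(W, T) = Add(-9, Mul(Rational(3, 2), T)) (Function('b')(W, T) = Add(-9, Mul(Rational(1, 4), Add(Mul(5, T), T))) = Add(-9, Mul(Rational(1, 4), Mul(6, T))) = Add(-9, Mul(Rational(3, 2), T)))
B = Rational(-2171, 2) (B = Mul(Rational(1, 2), -2171) = Rational(-2171, 2) ≈ -1085.5)
p = Rational(-9841687, 8238) (p = Add(Add(Rational(-2171, 2), -107), Mul(-8936, Pow(4119, -1))) = Add(Rational(-2385, 2), Mul(-8936, Rational(1, 4119))) = Add(Rational(-2385, 2), Rational(-8936, 4119)) = Rational(-9841687, 8238) ≈ -1194.7)
Add(Function('J')(Mul(22, Function('b')(-1, -1))), Mul(-1, p)) = Add(Pow(Mul(22, Add(-9, Mul(Rational(3, 2), -1))), 2), Mul(-1, Rational(-9841687, 8238))) = Add(Pow(Mul(22, Add(-9, Rational(-3, 2))), 2), Rational(9841687, 8238)) = Add(Pow(Mul(22, Rational(-21, 2)), 2), Rational(9841687, 8238)) = Add(Pow(-231, 2), Rational(9841687, 8238)) = Add(53361, Rational(9841687, 8238)) = Rational(449429605, 8238)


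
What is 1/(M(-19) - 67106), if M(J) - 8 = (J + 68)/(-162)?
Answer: -162/10869925 ≈ -1.4904e-5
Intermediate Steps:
M(J) = 614/81 - J/162 (M(J) = 8 + (J + 68)/(-162) = 8 + (68 + J)*(-1/162) = 8 + (-34/81 - J/162) = 614/81 - J/162)
1/(M(-19) - 67106) = 1/((614/81 - 1/162*(-19)) - 67106) = 1/((614/81 + 19/162) - 67106) = 1/(1247/162 - 67106) = 1/(-10869925/162) = -162/10869925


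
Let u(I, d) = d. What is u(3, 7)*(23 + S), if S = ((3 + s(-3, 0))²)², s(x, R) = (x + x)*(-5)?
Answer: 8301608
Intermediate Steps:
s(x, R) = -10*x (s(x, R) = (2*x)*(-5) = -10*x)
S = 1185921 (S = ((3 - 10*(-3))²)² = ((3 + 30)²)² = (33²)² = 1089² = 1185921)
u(3, 7)*(23 + S) = 7*(23 + 1185921) = 7*1185944 = 8301608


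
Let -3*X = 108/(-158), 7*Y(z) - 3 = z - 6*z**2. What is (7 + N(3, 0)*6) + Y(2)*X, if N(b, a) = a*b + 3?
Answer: 13483/553 ≈ 24.382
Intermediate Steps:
N(b, a) = 3 + a*b
Y(z) = 3/7 - 6*z**2/7 + z/7 (Y(z) = 3/7 + (z - 6*z**2)/7 = 3/7 + (-6*z**2/7 + z/7) = 3/7 - 6*z**2/7 + z/7)
X = 18/79 (X = -36/(-158) = -36*(-1)/158 = -1/3*(-54/79) = 18/79 ≈ 0.22785)
(7 + N(3, 0)*6) + Y(2)*X = (7 + (3 + 0*3)*6) + (3/7 - 6/7*2**2 + (1/7)*2)*(18/79) = (7 + (3 + 0)*6) + (3/7 - 6/7*4 + 2/7)*(18/79) = (7 + 3*6) + (3/7 - 24/7 + 2/7)*(18/79) = (7 + 18) - 19/7*18/79 = 25 - 342/553 = 13483/553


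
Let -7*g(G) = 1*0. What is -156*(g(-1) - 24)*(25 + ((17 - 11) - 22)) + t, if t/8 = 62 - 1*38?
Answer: 33888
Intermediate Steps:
t = 192 (t = 8*(62 - 1*38) = 8*(62 - 38) = 8*24 = 192)
g(G) = 0 (g(G) = -0/7 = -1/7*0 = 0)
-156*(g(-1) - 24)*(25 + ((17 - 11) - 22)) + t = -156*(0 - 24)*(25 + ((17 - 11) - 22)) + 192 = -(-3744)*(25 + (6 - 22)) + 192 = -(-3744)*(25 - 16) + 192 = -(-3744)*9 + 192 = -156*(-216) + 192 = 33696 + 192 = 33888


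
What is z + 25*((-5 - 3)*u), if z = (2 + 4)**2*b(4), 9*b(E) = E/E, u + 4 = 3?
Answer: 204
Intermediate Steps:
u = -1 (u = -4 + 3 = -1)
b(E) = 1/9 (b(E) = (E/E)/9 = (1/9)*1 = 1/9)
z = 4 (z = (2 + 4)**2*(1/9) = 6**2*(1/9) = 36*(1/9) = 4)
z + 25*((-5 - 3)*u) = 4 + 25*((-5 - 3)*(-1)) = 4 + 25*(-8*(-1)) = 4 + 25*8 = 4 + 200 = 204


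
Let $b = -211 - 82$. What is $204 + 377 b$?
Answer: $-110257$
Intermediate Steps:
$b = -293$
$204 + 377 b = 204 + 377 \left(-293\right) = 204 - 110461 = -110257$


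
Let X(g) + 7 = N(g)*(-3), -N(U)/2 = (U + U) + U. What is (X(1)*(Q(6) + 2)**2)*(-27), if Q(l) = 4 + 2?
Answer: -19008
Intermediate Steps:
N(U) = -6*U (N(U) = -2*((U + U) + U) = -2*(2*U + U) = -6*U)
X(g) = -7 + 18*g (X(g) = -7 - 6*g*(-3) = -7 + 18*g)
Q(l) = 6
(X(1)*(Q(6) + 2)**2)*(-27) = ((-7 + 18*1)*(6 + 2)**2)*(-27) = ((-7 + 18)*8**2)*(-27) = (11*64)*(-27) = 704*(-27) = -19008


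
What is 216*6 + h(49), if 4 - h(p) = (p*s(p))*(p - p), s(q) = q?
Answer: 1300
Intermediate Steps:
h(p) = 4 (h(p) = 4 - p*p*(p - p) = 4 - p**2*0 = 4 - 1*0 = 4 + 0 = 4)
216*6 + h(49) = 216*6 + 4 = 1296 + 4 = 1300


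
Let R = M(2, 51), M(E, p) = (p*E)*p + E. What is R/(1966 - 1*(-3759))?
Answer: 5204/5725 ≈ 0.90900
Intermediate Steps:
M(E, p) = E + E*p**2 (M(E, p) = (E*p)*p + E = E*p**2 + E = E + E*p**2)
R = 5204 (R = 2*(1 + 51**2) = 2*(1 + 2601) = 2*2602 = 5204)
R/(1966 - 1*(-3759)) = 5204/(1966 - 1*(-3759)) = 5204/(1966 + 3759) = 5204/5725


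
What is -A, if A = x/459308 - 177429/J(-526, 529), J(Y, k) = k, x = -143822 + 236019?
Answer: 81445786919/242973932 ≈ 335.20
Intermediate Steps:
x = 92197
A = -81445786919/242973932 (A = 92197/459308 - 177429/529 = -81445786919/242973932 ≈ -335.20)
-A = -1*(-81445786919/242973932) = 81445786919/242973932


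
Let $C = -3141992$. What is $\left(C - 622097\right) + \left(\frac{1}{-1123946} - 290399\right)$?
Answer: $- \frac{4557025569649}{1123946} \approx -4.0545 \cdot 10^{6}$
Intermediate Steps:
$\left(C - 622097\right) + \left(\frac{1}{-1123946} - 290399\right) = \left(-3141992 - 622097\right) + \left(\frac{1}{-1123946} - 290399\right) = -3764089 - \frac{326392794455}{1123946} = - \frac{4557025569649}{1123946}$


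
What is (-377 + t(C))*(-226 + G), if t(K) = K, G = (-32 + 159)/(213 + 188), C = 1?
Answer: 34027624/401 ≈ 84857.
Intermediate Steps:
G = 127/401 ≈ 0.31671
(-377 + t(C))*(-226 + G) = (-377 + 1)*(-226 + 127/401) = -376*(-90499/401) = 34027624/401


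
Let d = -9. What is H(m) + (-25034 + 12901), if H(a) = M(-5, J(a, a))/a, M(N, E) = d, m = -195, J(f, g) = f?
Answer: -788642/65 ≈ -12133.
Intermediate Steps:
M(N, E) = -9
H(a) = -9/a
H(m) + (-25034 + 12901) = -9/(-195) + (-25034 + 12901) = -9*(-1/195) - 12133 = 3/65 - 12133 = -788642/65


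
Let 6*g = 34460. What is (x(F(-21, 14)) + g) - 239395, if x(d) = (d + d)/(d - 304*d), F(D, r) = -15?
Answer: -23598819/101 ≈ -2.3365e+5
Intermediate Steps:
g = 17230/3 (g = (⅙)*34460 = 17230/3 ≈ 5743.3)
x(d) = -2/303 (x(d) = (2*d)/((-303*d)) = (2*d)*(-1/(303*d)) = -2/303)
(x(F(-21, 14)) + g) - 239395 = (-2/303 + 17230/3) - 239395 = 580076/101 - 239395 = -23598819/101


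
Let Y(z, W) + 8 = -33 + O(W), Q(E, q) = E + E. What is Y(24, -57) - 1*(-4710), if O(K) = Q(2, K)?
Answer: 4673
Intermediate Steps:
Q(E, q) = 2*E
O(K) = 4 (O(K) = 2*2 = 4)
Y(z, W) = -37 (Y(z, W) = -8 + (-33 + 4) = -8 - 29 = -37)
Y(24, -57) - 1*(-4710) = -37 - 1*(-4710) = -37 + 4710 = 4673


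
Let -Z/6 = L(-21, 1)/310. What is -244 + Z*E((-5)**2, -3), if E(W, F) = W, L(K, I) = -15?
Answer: -7339/31 ≈ -236.74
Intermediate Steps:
Z = 9/31 (Z = -(-90)/310 = -6*(-3/62) = 9/31 ≈ 0.29032)
-244 + Z*E((-5)**2, -3) = -244 + (9/31)*(-5)**2 = -244 + (9/31)*25 = -244 + 225/31 = -7339/31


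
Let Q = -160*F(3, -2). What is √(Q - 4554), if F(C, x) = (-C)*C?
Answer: 3*I*√346 ≈ 55.803*I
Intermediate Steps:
F(C, x) = -C²
Q = 1440 (Q = -(-160)*3² = -(-160)*9 = -160*(-9) = 1440)
√(Q - 4554) = √(1440 - 4554) = √(-3114) = 3*I*√346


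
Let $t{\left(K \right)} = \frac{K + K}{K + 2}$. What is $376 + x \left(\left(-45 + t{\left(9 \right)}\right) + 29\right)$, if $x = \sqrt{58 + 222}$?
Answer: $376 - \frac{316 \sqrt{70}}{11} \approx 135.65$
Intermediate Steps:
$x = 2 \sqrt{70}$ ($x = \sqrt{280} = 2 \sqrt{70} \approx 16.733$)
$t{\left(K \right)} = \frac{2 K}{2 + K}$
$376 + x \left(\left(-45 + t{\left(9 \right)}\right) + 29\right) = 376 + 2 \sqrt{70} \left(\left(-45 + 2 \cdot 9 \frac{1}{2 + 9}\right) + 29\right) = 376 + 2 \sqrt{70} \left(\left(-45 + 2 \cdot 9 \cdot \frac{1}{11}\right) + 29\right) = 376 + 2 \sqrt{70} \left(\left(-45 + \frac{18}{11}\right) + 29\right) = 376 + 2 \sqrt{70} \left(- \frac{477}{11} + 29\right) = 376 + 2 \sqrt{70} \left(- \frac{158}{11}\right) = 376 - \frac{316 \sqrt{70}}{11}$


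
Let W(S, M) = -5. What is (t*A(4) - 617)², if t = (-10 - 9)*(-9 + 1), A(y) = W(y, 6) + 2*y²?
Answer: 12159169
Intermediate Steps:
A(y) = -5 + 2*y²
t = 152 (t = -19*(-8) = 152)
(t*A(4) - 617)² = (152*(-5 + 2*4²) - 617)² = (152*(-5 + 2*16) - 617)² = (152*(-5 + 32) - 617)² = (152*27 - 617)² = (4104 - 617)² = 3487² = 12159169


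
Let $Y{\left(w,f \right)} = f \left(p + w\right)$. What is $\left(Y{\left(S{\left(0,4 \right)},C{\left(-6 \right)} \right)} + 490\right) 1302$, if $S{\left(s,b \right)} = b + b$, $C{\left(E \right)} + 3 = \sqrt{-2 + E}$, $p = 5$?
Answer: $587202 + 33852 i \sqrt{2} \approx 5.872 \cdot 10^{5} + 47874.0 i$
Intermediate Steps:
$C{\left(E \right)} = -3 + \sqrt{-2 + E}$
$S{\left(s,b \right)} = 2 b$
$Y{\left(w,f \right)} = f \left(5 + w\right)$
$\left(Y{\left(S{\left(0,4 \right)},C{\left(-6 \right)} \right)} + 490\right) 1302 = \left(\left(-3 + \sqrt{-2 - 6}\right) \left(5 + 2 \cdot 4\right) + 490\right) 1302 = \left(\left(-3 + \sqrt{-8}\right) \left(5 + 8\right) + 490\right) 1302 = \left(\left(-3 + 2 i \sqrt{2}\right) 13 + 490\right) 1302 = \left(\left(-39 + 26 i \sqrt{2}\right) + 490\right) 1302 = \left(451 + 26 i \sqrt{2}\right) 1302 = 587202 + 33852 i \sqrt{2}$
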